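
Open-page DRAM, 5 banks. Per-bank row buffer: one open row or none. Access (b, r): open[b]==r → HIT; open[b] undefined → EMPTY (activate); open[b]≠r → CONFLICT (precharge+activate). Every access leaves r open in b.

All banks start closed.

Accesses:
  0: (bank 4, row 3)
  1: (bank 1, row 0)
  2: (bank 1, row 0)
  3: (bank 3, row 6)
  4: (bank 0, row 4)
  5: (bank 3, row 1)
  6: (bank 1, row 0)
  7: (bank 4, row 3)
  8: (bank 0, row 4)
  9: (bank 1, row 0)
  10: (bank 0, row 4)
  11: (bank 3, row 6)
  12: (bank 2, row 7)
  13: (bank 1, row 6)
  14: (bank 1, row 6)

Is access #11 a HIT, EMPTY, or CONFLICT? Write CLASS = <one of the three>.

step 0: bank4 None->3 [EMPTY]
step 1: bank1 None->0 [EMPTY]
step 2: bank1 0->0 [HIT]
step 3: bank3 None->6 [EMPTY]
step 4: bank0 None->4 [EMPTY]
step 5: bank3 6->1 [CONFLICT]
step 6: bank1 0->0 [HIT]
step 7: bank4 3->3 [HIT]
step 8: bank0 4->4 [HIT]
step 9: bank1 0->0 [HIT]
step 10: bank0 4->4 [HIT]
step 11: bank3 1->6 [CONFLICT]
step 12: bank2 None->7 [EMPTY]
step 13: bank1 0->6 [CONFLICT]
step 14: bank1 6->6 [HIT]

CLASS = CONFLICT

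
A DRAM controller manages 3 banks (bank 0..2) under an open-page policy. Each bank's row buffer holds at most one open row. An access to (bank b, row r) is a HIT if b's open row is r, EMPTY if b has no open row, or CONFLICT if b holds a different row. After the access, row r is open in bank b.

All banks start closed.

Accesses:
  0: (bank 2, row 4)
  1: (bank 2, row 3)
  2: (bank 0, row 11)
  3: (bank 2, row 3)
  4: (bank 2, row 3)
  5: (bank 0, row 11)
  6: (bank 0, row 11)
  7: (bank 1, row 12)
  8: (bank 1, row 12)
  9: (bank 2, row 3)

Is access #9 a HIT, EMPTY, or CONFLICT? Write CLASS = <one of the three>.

CLASS = HIT

#0 (2,4) E
#1 (2,3) C  (was 4)
#2 (0,11) E
#3 (2,3) H  (was 3)
#4 (2,3) H  (was 3)
#5 (0,11) H  (was 11)
#6 (0,11) H  (was 11)
#7 (1,12) E
#8 (1,12) H  (was 12)
#9 (2,3) H  (was 3)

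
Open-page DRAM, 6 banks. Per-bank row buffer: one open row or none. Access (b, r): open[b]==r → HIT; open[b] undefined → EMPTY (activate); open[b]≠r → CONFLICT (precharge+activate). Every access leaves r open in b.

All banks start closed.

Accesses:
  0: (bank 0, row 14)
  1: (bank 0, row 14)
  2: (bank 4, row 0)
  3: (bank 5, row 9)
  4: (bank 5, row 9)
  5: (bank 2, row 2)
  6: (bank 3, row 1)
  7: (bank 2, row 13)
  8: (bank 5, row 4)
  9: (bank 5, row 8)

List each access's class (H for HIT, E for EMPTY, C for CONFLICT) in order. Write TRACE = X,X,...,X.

TRACE = E,H,E,E,H,E,E,C,C,C

#0 (0,14) E
#1 (0,14) H  (was 14)
#2 (4,0) E
#3 (5,9) E
#4 (5,9) H  (was 9)
#5 (2,2) E
#6 (3,1) E
#7 (2,13) C  (was 2)
#8 (5,4) C  (was 9)
#9 (5,8) C  (was 4)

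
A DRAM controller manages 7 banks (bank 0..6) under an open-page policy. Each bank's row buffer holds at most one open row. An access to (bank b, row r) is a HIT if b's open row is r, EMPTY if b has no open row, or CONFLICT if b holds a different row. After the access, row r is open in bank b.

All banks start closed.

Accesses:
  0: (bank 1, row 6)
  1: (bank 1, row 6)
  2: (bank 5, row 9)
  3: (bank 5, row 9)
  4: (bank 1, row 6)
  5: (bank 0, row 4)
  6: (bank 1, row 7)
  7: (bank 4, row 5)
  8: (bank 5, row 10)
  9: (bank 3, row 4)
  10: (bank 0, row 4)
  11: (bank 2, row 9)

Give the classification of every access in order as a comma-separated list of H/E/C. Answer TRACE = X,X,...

TRACE = E,H,E,H,H,E,C,E,C,E,H,E

#0 (1,6) E
#1 (1,6) H  (was 6)
#2 (5,9) E
#3 (5,9) H  (was 9)
#4 (1,6) H  (was 6)
#5 (0,4) E
#6 (1,7) C  (was 6)
#7 (4,5) E
#8 (5,10) C  (was 9)
#9 (3,4) E
#10 (0,4) H  (was 4)
#11 (2,9) E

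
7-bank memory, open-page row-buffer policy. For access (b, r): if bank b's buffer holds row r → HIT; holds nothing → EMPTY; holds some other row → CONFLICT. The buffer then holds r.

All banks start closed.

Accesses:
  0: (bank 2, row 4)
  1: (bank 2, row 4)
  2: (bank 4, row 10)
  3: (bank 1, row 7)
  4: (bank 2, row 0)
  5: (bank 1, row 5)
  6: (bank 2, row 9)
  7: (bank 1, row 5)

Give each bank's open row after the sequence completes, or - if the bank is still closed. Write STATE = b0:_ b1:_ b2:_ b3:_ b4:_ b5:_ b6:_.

STATE = b0:- b1:5 b2:9 b3:- b4:10 b5:- b6:-

step 0: bank2 None->4 [EMPTY]
step 1: bank2 4->4 [HIT]
step 2: bank4 None->10 [EMPTY]
step 3: bank1 None->7 [EMPTY]
step 4: bank2 4->0 [CONFLICT]
step 5: bank1 7->5 [CONFLICT]
step 6: bank2 0->9 [CONFLICT]
step 7: bank1 5->5 [HIT]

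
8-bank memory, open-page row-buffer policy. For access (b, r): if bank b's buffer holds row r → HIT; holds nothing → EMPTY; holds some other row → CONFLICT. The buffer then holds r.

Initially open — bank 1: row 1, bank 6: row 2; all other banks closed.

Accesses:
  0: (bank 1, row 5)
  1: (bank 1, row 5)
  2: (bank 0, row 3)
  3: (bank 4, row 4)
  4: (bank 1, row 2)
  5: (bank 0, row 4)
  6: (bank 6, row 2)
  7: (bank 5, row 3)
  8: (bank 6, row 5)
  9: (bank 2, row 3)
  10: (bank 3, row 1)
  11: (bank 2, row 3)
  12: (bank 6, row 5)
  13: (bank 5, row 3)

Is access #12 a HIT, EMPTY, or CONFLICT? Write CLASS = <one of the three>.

CLASS = HIT

  [0] b1 r5: had r1 ⇒ C
  [1] b1 r5: had r5 ⇒ H
  [2] b0 r3: no row ⇒ E
  [3] b4 r4: no row ⇒ E
  [4] b1 r2: had r5 ⇒ C
  [5] b0 r4: had r3 ⇒ C
  [6] b6 r2: had r2 ⇒ H
  [7] b5 r3: no row ⇒ E
  [8] b6 r5: had r2 ⇒ C
  [9] b2 r3: no row ⇒ E
  [10] b3 r1: no row ⇒ E
  [11] b2 r3: had r3 ⇒ H
  [12] b6 r5: had r5 ⇒ H
  [13] b5 r3: had r3 ⇒ H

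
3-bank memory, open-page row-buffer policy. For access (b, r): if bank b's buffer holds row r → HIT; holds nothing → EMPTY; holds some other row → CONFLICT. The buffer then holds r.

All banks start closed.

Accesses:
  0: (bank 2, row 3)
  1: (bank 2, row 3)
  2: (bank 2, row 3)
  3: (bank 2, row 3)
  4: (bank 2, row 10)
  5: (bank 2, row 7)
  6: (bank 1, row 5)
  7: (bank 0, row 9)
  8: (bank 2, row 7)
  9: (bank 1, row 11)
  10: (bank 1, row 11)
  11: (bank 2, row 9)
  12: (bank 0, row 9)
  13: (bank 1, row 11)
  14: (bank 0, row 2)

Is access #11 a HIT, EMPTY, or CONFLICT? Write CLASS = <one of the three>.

CLASS = CONFLICT

step 0: bank2 None->3 [EMPTY]
step 1: bank2 3->3 [HIT]
step 2: bank2 3->3 [HIT]
step 3: bank2 3->3 [HIT]
step 4: bank2 3->10 [CONFLICT]
step 5: bank2 10->7 [CONFLICT]
step 6: bank1 None->5 [EMPTY]
step 7: bank0 None->9 [EMPTY]
step 8: bank2 7->7 [HIT]
step 9: bank1 5->11 [CONFLICT]
step 10: bank1 11->11 [HIT]
step 11: bank2 7->9 [CONFLICT]
step 12: bank0 9->9 [HIT]
step 13: bank1 11->11 [HIT]
step 14: bank0 9->2 [CONFLICT]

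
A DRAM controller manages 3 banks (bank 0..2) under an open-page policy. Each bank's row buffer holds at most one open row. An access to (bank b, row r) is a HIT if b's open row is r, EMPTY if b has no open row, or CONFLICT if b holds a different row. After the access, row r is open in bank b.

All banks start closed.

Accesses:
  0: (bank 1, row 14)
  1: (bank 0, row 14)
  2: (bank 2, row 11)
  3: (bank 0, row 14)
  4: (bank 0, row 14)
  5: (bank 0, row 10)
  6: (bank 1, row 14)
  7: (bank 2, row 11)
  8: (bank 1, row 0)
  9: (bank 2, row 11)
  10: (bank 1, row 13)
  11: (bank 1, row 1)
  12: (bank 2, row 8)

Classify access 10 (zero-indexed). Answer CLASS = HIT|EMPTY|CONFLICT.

CLASS = CONFLICT

  [0] b1 r14: no row ⇒ E
  [1] b0 r14: no row ⇒ E
  [2] b2 r11: no row ⇒ E
  [3] b0 r14: had r14 ⇒ H
  [4] b0 r14: had r14 ⇒ H
  [5] b0 r10: had r14 ⇒ C
  [6] b1 r14: had r14 ⇒ H
  [7] b2 r11: had r11 ⇒ H
  [8] b1 r0: had r14 ⇒ C
  [9] b2 r11: had r11 ⇒ H
  [10] b1 r13: had r0 ⇒ C
  [11] b1 r1: had r13 ⇒ C
  [12] b2 r8: had r11 ⇒ C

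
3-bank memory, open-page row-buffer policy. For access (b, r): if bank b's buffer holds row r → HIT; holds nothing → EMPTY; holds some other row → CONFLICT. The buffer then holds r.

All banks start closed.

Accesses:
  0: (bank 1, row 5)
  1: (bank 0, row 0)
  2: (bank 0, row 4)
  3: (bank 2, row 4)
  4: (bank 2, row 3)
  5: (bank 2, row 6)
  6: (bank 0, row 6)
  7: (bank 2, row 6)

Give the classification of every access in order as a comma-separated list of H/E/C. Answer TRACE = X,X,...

0: bank 1 row 5 — prev None → EMPTY
1: bank 0 row 0 — prev None → EMPTY
2: bank 0 row 4 — prev 0 → CONFLICT
3: bank 2 row 4 — prev None → EMPTY
4: bank 2 row 3 — prev 4 → CONFLICT
5: bank 2 row 6 — prev 3 → CONFLICT
6: bank 0 row 6 — prev 4 → CONFLICT
7: bank 2 row 6 — prev 6 → HIT

TRACE = E,E,C,E,C,C,C,H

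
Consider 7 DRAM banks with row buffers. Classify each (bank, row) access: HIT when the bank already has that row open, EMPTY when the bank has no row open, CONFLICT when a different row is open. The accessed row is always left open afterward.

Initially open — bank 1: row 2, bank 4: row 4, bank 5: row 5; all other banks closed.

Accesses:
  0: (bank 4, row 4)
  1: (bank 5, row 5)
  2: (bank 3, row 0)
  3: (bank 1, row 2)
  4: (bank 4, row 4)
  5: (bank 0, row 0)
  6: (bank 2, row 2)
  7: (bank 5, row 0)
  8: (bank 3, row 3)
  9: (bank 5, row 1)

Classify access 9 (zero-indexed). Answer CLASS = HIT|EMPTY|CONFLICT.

  [0] b4 r4: had r4 ⇒ H
  [1] b5 r5: had r5 ⇒ H
  [2] b3 r0: no row ⇒ E
  [3] b1 r2: had r2 ⇒ H
  [4] b4 r4: had r4 ⇒ H
  [5] b0 r0: no row ⇒ E
  [6] b2 r2: no row ⇒ E
  [7] b5 r0: had r5 ⇒ C
  [8] b3 r3: had r0 ⇒ C
  [9] b5 r1: had r0 ⇒ C

CLASS = CONFLICT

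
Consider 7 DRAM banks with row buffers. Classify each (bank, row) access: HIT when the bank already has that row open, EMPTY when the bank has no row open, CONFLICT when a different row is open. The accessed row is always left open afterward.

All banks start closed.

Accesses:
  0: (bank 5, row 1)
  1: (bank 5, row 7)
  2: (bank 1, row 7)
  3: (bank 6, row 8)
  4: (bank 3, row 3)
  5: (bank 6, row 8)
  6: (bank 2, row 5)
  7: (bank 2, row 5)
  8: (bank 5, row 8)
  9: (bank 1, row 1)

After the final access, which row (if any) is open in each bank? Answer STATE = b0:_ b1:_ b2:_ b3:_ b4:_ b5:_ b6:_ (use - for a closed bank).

#0 (5,1) E
#1 (5,7) C  (was 1)
#2 (1,7) E
#3 (6,8) E
#4 (3,3) E
#5 (6,8) H  (was 8)
#6 (2,5) E
#7 (2,5) H  (was 5)
#8 (5,8) C  (was 7)
#9 (1,1) C  (was 7)

STATE = b0:- b1:1 b2:5 b3:3 b4:- b5:8 b6:8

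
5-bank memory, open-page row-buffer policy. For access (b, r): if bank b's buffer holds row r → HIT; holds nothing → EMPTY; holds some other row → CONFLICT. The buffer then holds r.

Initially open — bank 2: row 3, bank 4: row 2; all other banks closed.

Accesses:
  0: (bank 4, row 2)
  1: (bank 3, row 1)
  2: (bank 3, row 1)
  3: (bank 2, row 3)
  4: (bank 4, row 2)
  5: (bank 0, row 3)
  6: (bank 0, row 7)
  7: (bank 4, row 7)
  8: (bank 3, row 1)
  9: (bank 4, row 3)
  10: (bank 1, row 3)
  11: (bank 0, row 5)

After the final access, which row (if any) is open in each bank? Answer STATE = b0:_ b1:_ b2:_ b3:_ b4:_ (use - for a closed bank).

#0 (4,2) H  (was 2)
#1 (3,1) E
#2 (3,1) H  (was 1)
#3 (2,3) H  (was 3)
#4 (4,2) H  (was 2)
#5 (0,3) E
#6 (0,7) C  (was 3)
#7 (4,7) C  (was 2)
#8 (3,1) H  (was 1)
#9 (4,3) C  (was 7)
#10 (1,3) E
#11 (0,5) C  (was 7)

STATE = b0:5 b1:3 b2:3 b3:1 b4:3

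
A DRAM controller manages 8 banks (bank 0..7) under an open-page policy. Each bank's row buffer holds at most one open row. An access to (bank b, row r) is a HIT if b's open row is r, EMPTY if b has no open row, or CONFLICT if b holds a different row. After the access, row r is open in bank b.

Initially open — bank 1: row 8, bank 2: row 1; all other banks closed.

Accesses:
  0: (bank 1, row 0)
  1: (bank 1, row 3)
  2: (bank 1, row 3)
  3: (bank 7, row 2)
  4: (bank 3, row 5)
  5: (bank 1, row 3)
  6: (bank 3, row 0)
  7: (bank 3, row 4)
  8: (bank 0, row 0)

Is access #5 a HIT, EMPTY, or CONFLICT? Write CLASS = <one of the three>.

  [0] b1 r0: had r8 ⇒ C
  [1] b1 r3: had r0 ⇒ C
  [2] b1 r3: had r3 ⇒ H
  [3] b7 r2: no row ⇒ E
  [4] b3 r5: no row ⇒ E
  [5] b1 r3: had r3 ⇒ H
  [6] b3 r0: had r5 ⇒ C
  [7] b3 r4: had r0 ⇒ C
  [8] b0 r0: no row ⇒ E

CLASS = HIT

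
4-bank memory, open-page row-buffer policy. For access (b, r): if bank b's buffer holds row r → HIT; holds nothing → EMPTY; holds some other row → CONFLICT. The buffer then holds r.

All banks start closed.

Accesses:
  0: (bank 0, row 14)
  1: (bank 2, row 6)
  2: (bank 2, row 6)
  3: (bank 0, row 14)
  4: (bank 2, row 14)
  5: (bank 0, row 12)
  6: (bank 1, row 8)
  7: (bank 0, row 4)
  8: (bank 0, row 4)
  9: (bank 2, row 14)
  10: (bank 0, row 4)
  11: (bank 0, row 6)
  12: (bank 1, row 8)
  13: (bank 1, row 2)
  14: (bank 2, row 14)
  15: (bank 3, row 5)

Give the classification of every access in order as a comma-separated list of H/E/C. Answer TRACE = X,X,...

0: bank 0 row 14 — prev None → EMPTY
1: bank 2 row 6 — prev None → EMPTY
2: bank 2 row 6 — prev 6 → HIT
3: bank 0 row 14 — prev 14 → HIT
4: bank 2 row 14 — prev 6 → CONFLICT
5: bank 0 row 12 — prev 14 → CONFLICT
6: bank 1 row 8 — prev None → EMPTY
7: bank 0 row 4 — prev 12 → CONFLICT
8: bank 0 row 4 — prev 4 → HIT
9: bank 2 row 14 — prev 14 → HIT
10: bank 0 row 4 — prev 4 → HIT
11: bank 0 row 6 — prev 4 → CONFLICT
12: bank 1 row 8 — prev 8 → HIT
13: bank 1 row 2 — prev 8 → CONFLICT
14: bank 2 row 14 — prev 14 → HIT
15: bank 3 row 5 — prev None → EMPTY

TRACE = E,E,H,H,C,C,E,C,H,H,H,C,H,C,H,E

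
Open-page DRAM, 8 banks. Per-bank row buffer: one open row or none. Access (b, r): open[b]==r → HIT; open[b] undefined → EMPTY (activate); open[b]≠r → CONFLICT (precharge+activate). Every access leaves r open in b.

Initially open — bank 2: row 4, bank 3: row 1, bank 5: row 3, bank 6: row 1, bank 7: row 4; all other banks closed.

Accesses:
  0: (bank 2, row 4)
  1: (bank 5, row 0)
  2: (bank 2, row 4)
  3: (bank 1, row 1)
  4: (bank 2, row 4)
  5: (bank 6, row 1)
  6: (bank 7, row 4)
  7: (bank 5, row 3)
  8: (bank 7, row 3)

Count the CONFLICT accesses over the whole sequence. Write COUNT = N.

COUNT = 3

  [0] b2 r4: had r4 ⇒ H
  [1] b5 r0: had r3 ⇒ C
  [2] b2 r4: had r4 ⇒ H
  [3] b1 r1: no row ⇒ E
  [4] b2 r4: had r4 ⇒ H
  [5] b6 r1: had r1 ⇒ H
  [6] b7 r4: had r4 ⇒ H
  [7] b5 r3: had r0 ⇒ C
  [8] b7 r3: had r4 ⇒ C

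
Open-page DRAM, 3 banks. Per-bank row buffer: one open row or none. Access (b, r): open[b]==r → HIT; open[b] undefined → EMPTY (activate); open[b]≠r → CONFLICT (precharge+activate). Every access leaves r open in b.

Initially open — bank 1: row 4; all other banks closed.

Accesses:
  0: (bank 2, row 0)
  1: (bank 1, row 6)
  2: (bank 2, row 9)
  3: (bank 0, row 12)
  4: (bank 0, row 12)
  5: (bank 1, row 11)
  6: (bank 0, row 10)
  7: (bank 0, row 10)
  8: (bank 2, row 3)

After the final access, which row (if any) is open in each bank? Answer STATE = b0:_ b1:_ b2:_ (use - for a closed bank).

STATE = b0:10 b1:11 b2:3

step 0: bank2 None->0 [EMPTY]
step 1: bank1 4->6 [CONFLICT]
step 2: bank2 0->9 [CONFLICT]
step 3: bank0 None->12 [EMPTY]
step 4: bank0 12->12 [HIT]
step 5: bank1 6->11 [CONFLICT]
step 6: bank0 12->10 [CONFLICT]
step 7: bank0 10->10 [HIT]
step 8: bank2 9->3 [CONFLICT]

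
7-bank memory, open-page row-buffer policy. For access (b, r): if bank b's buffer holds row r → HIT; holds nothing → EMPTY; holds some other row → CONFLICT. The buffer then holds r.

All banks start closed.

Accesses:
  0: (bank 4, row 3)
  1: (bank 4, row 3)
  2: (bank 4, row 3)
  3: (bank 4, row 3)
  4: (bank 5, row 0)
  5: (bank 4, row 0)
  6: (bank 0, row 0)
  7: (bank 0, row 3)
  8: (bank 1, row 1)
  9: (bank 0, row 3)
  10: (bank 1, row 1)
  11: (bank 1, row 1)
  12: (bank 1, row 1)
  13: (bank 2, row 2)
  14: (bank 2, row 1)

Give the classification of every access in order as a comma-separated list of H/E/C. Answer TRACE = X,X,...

TRACE = E,H,H,H,E,C,E,C,E,H,H,H,H,E,C

  [0] b4 r3: no row ⇒ E
  [1] b4 r3: had r3 ⇒ H
  [2] b4 r3: had r3 ⇒ H
  [3] b4 r3: had r3 ⇒ H
  [4] b5 r0: no row ⇒ E
  [5] b4 r0: had r3 ⇒ C
  [6] b0 r0: no row ⇒ E
  [7] b0 r3: had r0 ⇒ C
  [8] b1 r1: no row ⇒ E
  [9] b0 r3: had r3 ⇒ H
  [10] b1 r1: had r1 ⇒ H
  [11] b1 r1: had r1 ⇒ H
  [12] b1 r1: had r1 ⇒ H
  [13] b2 r2: no row ⇒ E
  [14] b2 r1: had r2 ⇒ C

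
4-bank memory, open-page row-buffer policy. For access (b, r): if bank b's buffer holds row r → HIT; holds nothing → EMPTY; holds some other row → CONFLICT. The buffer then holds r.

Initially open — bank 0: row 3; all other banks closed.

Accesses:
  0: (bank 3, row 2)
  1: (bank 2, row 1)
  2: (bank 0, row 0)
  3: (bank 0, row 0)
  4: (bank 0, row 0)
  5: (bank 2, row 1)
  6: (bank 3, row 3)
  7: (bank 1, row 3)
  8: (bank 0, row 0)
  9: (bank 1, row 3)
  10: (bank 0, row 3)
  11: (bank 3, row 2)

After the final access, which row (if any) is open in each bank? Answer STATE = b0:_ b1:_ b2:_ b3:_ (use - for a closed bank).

  [0] b3 r2: no row ⇒ E
  [1] b2 r1: no row ⇒ E
  [2] b0 r0: had r3 ⇒ C
  [3] b0 r0: had r0 ⇒ H
  [4] b0 r0: had r0 ⇒ H
  [5] b2 r1: had r1 ⇒ H
  [6] b3 r3: had r2 ⇒ C
  [7] b1 r3: no row ⇒ E
  [8] b0 r0: had r0 ⇒ H
  [9] b1 r3: had r3 ⇒ H
  [10] b0 r3: had r0 ⇒ C
  [11] b3 r2: had r3 ⇒ C

STATE = b0:3 b1:3 b2:1 b3:2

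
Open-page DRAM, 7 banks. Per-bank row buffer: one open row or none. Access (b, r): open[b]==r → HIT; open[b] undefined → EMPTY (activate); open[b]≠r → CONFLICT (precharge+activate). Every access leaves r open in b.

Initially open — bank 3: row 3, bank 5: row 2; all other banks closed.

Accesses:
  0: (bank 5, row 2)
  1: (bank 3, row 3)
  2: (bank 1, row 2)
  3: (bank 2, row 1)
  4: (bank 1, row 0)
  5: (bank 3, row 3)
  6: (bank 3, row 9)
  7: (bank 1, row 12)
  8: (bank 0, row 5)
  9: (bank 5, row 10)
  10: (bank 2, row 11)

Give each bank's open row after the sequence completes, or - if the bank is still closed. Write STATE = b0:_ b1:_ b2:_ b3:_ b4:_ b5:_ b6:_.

STATE = b0:5 b1:12 b2:11 b3:9 b4:- b5:10 b6:-

  [0] b5 r2: had r2 ⇒ H
  [1] b3 r3: had r3 ⇒ H
  [2] b1 r2: no row ⇒ E
  [3] b2 r1: no row ⇒ E
  [4] b1 r0: had r2 ⇒ C
  [5] b3 r3: had r3 ⇒ H
  [6] b3 r9: had r3 ⇒ C
  [7] b1 r12: had r0 ⇒ C
  [8] b0 r5: no row ⇒ E
  [9] b5 r10: had r2 ⇒ C
  [10] b2 r11: had r1 ⇒ C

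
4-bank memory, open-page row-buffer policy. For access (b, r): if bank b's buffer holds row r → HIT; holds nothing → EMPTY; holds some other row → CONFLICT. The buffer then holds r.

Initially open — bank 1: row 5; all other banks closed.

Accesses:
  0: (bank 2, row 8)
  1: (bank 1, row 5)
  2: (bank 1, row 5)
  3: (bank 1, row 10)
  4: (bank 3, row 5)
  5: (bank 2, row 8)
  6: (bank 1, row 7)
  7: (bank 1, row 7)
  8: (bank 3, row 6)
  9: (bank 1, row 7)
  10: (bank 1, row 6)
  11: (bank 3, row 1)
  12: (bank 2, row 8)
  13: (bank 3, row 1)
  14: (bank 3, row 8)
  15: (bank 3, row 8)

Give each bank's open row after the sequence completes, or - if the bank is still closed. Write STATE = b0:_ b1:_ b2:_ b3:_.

#0 (2,8) E
#1 (1,5) H  (was 5)
#2 (1,5) H  (was 5)
#3 (1,10) C  (was 5)
#4 (3,5) E
#5 (2,8) H  (was 8)
#6 (1,7) C  (was 10)
#7 (1,7) H  (was 7)
#8 (3,6) C  (was 5)
#9 (1,7) H  (was 7)
#10 (1,6) C  (was 7)
#11 (3,1) C  (was 6)
#12 (2,8) H  (was 8)
#13 (3,1) H  (was 1)
#14 (3,8) C  (was 1)
#15 (3,8) H  (was 8)

STATE = b0:- b1:6 b2:8 b3:8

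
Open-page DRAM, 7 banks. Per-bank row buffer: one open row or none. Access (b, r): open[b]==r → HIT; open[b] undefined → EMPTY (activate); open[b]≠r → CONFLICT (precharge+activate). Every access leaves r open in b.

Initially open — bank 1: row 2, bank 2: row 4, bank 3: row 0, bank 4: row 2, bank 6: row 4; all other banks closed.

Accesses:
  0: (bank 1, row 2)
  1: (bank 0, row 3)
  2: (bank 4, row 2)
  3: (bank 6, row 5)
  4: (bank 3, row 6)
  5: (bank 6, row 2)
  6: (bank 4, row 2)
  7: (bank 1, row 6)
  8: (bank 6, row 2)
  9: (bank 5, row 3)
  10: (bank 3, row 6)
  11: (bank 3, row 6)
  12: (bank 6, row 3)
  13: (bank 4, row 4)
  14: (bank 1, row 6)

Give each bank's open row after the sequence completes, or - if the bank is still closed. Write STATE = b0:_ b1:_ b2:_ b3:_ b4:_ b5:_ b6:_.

0: bank 1 row 2 — prev 2 → HIT
1: bank 0 row 3 — prev None → EMPTY
2: bank 4 row 2 — prev 2 → HIT
3: bank 6 row 5 — prev 4 → CONFLICT
4: bank 3 row 6 — prev 0 → CONFLICT
5: bank 6 row 2 — prev 5 → CONFLICT
6: bank 4 row 2 — prev 2 → HIT
7: bank 1 row 6 — prev 2 → CONFLICT
8: bank 6 row 2 — prev 2 → HIT
9: bank 5 row 3 — prev None → EMPTY
10: bank 3 row 6 — prev 6 → HIT
11: bank 3 row 6 — prev 6 → HIT
12: bank 6 row 3 — prev 2 → CONFLICT
13: bank 4 row 4 — prev 2 → CONFLICT
14: bank 1 row 6 — prev 6 → HIT

STATE = b0:3 b1:6 b2:4 b3:6 b4:4 b5:3 b6:3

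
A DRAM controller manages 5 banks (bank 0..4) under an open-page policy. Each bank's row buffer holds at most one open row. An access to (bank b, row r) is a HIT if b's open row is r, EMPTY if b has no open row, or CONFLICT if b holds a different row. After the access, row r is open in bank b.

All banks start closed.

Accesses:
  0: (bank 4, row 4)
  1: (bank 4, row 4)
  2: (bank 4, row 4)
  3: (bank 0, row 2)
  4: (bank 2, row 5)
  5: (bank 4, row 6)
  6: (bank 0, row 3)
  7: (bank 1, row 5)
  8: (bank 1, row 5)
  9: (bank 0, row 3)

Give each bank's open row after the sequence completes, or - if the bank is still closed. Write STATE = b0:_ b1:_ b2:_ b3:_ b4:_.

STATE = b0:3 b1:5 b2:5 b3:- b4:6

step 0: bank4 None->4 [EMPTY]
step 1: bank4 4->4 [HIT]
step 2: bank4 4->4 [HIT]
step 3: bank0 None->2 [EMPTY]
step 4: bank2 None->5 [EMPTY]
step 5: bank4 4->6 [CONFLICT]
step 6: bank0 2->3 [CONFLICT]
step 7: bank1 None->5 [EMPTY]
step 8: bank1 5->5 [HIT]
step 9: bank0 3->3 [HIT]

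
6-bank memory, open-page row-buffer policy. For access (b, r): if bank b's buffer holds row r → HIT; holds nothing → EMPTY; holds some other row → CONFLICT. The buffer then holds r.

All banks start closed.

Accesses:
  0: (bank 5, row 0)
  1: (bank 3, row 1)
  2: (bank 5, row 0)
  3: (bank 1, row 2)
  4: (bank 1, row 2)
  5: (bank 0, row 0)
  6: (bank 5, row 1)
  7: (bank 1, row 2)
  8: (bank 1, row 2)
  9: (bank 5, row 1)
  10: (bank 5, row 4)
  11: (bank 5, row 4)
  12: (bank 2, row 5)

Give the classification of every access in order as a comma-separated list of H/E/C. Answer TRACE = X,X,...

step 0: bank5 None->0 [EMPTY]
step 1: bank3 None->1 [EMPTY]
step 2: bank5 0->0 [HIT]
step 3: bank1 None->2 [EMPTY]
step 4: bank1 2->2 [HIT]
step 5: bank0 None->0 [EMPTY]
step 6: bank5 0->1 [CONFLICT]
step 7: bank1 2->2 [HIT]
step 8: bank1 2->2 [HIT]
step 9: bank5 1->1 [HIT]
step 10: bank5 1->4 [CONFLICT]
step 11: bank5 4->4 [HIT]
step 12: bank2 None->5 [EMPTY]

TRACE = E,E,H,E,H,E,C,H,H,H,C,H,E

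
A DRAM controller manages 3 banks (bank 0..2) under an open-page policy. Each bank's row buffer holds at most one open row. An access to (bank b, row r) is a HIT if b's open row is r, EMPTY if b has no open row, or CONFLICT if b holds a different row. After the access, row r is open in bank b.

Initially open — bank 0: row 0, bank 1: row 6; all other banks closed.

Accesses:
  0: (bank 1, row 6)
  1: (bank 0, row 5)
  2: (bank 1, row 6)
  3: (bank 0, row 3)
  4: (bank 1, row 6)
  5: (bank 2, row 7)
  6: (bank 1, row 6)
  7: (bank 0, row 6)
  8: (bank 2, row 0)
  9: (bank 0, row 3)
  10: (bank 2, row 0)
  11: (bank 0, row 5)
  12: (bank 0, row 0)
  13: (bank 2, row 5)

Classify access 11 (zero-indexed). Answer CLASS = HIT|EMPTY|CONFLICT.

CLASS = CONFLICT

  [0] b1 r6: had r6 ⇒ H
  [1] b0 r5: had r0 ⇒ C
  [2] b1 r6: had r6 ⇒ H
  [3] b0 r3: had r5 ⇒ C
  [4] b1 r6: had r6 ⇒ H
  [5] b2 r7: no row ⇒ E
  [6] b1 r6: had r6 ⇒ H
  [7] b0 r6: had r3 ⇒ C
  [8] b2 r0: had r7 ⇒ C
  [9] b0 r3: had r6 ⇒ C
  [10] b2 r0: had r0 ⇒ H
  [11] b0 r5: had r3 ⇒ C
  [12] b0 r0: had r5 ⇒ C
  [13] b2 r5: had r0 ⇒ C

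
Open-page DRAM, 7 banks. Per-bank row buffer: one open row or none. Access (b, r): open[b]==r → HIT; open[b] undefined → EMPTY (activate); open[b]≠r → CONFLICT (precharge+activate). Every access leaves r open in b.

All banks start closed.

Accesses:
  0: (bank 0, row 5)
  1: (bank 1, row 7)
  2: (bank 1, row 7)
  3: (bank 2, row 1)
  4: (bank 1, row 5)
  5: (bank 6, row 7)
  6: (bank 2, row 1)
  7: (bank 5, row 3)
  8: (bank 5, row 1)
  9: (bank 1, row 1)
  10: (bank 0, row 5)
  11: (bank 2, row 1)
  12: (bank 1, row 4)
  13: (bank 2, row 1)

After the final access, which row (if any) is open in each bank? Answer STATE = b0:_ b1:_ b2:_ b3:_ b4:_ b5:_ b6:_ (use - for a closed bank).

step 0: bank0 None->5 [EMPTY]
step 1: bank1 None->7 [EMPTY]
step 2: bank1 7->7 [HIT]
step 3: bank2 None->1 [EMPTY]
step 4: bank1 7->5 [CONFLICT]
step 5: bank6 None->7 [EMPTY]
step 6: bank2 1->1 [HIT]
step 7: bank5 None->3 [EMPTY]
step 8: bank5 3->1 [CONFLICT]
step 9: bank1 5->1 [CONFLICT]
step 10: bank0 5->5 [HIT]
step 11: bank2 1->1 [HIT]
step 12: bank1 1->4 [CONFLICT]
step 13: bank2 1->1 [HIT]

STATE = b0:5 b1:4 b2:1 b3:- b4:- b5:1 b6:7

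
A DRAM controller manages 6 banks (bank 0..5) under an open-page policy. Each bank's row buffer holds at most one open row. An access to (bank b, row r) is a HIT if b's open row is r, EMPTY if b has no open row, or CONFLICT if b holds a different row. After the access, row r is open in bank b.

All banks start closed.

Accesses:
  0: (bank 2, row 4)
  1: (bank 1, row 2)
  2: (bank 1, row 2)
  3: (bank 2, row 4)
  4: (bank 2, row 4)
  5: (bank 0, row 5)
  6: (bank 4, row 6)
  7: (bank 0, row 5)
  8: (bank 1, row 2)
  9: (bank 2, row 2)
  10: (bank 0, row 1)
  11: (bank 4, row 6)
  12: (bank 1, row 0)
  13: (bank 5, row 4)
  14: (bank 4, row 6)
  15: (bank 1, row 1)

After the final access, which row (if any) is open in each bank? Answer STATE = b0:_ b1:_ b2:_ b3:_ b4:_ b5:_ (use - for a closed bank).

STATE = b0:1 b1:1 b2:2 b3:- b4:6 b5:4

  [0] b2 r4: no row ⇒ E
  [1] b1 r2: no row ⇒ E
  [2] b1 r2: had r2 ⇒ H
  [3] b2 r4: had r4 ⇒ H
  [4] b2 r4: had r4 ⇒ H
  [5] b0 r5: no row ⇒ E
  [6] b4 r6: no row ⇒ E
  [7] b0 r5: had r5 ⇒ H
  [8] b1 r2: had r2 ⇒ H
  [9] b2 r2: had r4 ⇒ C
  [10] b0 r1: had r5 ⇒ C
  [11] b4 r6: had r6 ⇒ H
  [12] b1 r0: had r2 ⇒ C
  [13] b5 r4: no row ⇒ E
  [14] b4 r6: had r6 ⇒ H
  [15] b1 r1: had r0 ⇒ C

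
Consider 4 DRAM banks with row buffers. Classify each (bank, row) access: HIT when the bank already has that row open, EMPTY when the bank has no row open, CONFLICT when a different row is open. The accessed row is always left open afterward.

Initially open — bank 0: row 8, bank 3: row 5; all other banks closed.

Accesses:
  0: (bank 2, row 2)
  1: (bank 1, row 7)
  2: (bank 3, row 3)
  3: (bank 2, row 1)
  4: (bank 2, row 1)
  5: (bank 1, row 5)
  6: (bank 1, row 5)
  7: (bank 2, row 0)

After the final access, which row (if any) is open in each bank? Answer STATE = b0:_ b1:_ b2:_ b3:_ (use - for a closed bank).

STATE = b0:8 b1:5 b2:0 b3:3

step 0: bank2 None->2 [EMPTY]
step 1: bank1 None->7 [EMPTY]
step 2: bank3 5->3 [CONFLICT]
step 3: bank2 2->1 [CONFLICT]
step 4: bank2 1->1 [HIT]
step 5: bank1 7->5 [CONFLICT]
step 6: bank1 5->5 [HIT]
step 7: bank2 1->0 [CONFLICT]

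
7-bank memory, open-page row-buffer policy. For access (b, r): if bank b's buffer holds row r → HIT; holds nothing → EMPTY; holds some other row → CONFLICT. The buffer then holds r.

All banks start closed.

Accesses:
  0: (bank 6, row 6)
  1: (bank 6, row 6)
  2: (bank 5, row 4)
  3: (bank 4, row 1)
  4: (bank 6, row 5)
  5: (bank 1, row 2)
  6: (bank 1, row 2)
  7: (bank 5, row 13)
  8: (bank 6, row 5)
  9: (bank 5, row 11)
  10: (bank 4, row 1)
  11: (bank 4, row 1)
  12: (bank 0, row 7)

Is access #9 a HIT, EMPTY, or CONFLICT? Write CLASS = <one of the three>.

#0 (6,6) E
#1 (6,6) H  (was 6)
#2 (5,4) E
#3 (4,1) E
#4 (6,5) C  (was 6)
#5 (1,2) E
#6 (1,2) H  (was 2)
#7 (5,13) C  (was 4)
#8 (6,5) H  (was 5)
#9 (5,11) C  (was 13)
#10 (4,1) H  (was 1)
#11 (4,1) H  (was 1)
#12 (0,7) E

CLASS = CONFLICT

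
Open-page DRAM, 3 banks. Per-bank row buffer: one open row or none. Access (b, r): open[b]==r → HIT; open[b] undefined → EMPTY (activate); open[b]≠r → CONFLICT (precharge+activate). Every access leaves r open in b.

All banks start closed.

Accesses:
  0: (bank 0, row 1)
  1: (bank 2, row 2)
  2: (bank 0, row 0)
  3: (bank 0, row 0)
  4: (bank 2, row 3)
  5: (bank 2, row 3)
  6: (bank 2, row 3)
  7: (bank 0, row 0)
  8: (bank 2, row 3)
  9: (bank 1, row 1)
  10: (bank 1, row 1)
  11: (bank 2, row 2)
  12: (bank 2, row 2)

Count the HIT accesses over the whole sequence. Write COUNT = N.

COUNT = 7

0: bank 0 row 1 — prev None → EMPTY
1: bank 2 row 2 — prev None → EMPTY
2: bank 0 row 0 — prev 1 → CONFLICT
3: bank 0 row 0 — prev 0 → HIT
4: bank 2 row 3 — prev 2 → CONFLICT
5: bank 2 row 3 — prev 3 → HIT
6: bank 2 row 3 — prev 3 → HIT
7: bank 0 row 0 — prev 0 → HIT
8: bank 2 row 3 — prev 3 → HIT
9: bank 1 row 1 — prev None → EMPTY
10: bank 1 row 1 — prev 1 → HIT
11: bank 2 row 2 — prev 3 → CONFLICT
12: bank 2 row 2 — prev 2 → HIT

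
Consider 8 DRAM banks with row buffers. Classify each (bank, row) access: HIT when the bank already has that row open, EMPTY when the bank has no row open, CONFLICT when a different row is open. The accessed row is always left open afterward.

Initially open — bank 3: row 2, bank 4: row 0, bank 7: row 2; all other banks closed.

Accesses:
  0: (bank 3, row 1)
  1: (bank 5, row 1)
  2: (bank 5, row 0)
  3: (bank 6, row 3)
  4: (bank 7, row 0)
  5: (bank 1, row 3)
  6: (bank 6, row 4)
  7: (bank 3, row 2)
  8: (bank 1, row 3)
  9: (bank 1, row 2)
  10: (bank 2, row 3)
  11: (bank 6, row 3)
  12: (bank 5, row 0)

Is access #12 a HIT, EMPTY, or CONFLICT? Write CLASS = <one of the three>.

#0 (3,1) C  (was 2)
#1 (5,1) E
#2 (5,0) C  (was 1)
#3 (6,3) E
#4 (7,0) C  (was 2)
#5 (1,3) E
#6 (6,4) C  (was 3)
#7 (3,2) C  (was 1)
#8 (1,3) H  (was 3)
#9 (1,2) C  (was 3)
#10 (2,3) E
#11 (6,3) C  (was 4)
#12 (5,0) H  (was 0)

CLASS = HIT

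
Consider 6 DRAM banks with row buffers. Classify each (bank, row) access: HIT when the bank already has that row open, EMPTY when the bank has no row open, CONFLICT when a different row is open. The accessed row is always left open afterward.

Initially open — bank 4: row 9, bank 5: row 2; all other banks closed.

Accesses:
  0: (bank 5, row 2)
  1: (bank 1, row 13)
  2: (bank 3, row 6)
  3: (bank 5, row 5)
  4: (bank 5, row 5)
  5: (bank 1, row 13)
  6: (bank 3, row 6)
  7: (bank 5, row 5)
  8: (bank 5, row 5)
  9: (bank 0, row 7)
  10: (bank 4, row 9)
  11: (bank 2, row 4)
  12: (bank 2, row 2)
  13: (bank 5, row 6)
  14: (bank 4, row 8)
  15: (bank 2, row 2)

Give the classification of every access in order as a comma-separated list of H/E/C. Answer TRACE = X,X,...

TRACE = H,E,E,C,H,H,H,H,H,E,H,E,C,C,C,H

#0 (5,2) H  (was 2)
#1 (1,13) E
#2 (3,6) E
#3 (5,5) C  (was 2)
#4 (5,5) H  (was 5)
#5 (1,13) H  (was 13)
#6 (3,6) H  (was 6)
#7 (5,5) H  (was 5)
#8 (5,5) H  (was 5)
#9 (0,7) E
#10 (4,9) H  (was 9)
#11 (2,4) E
#12 (2,2) C  (was 4)
#13 (5,6) C  (was 5)
#14 (4,8) C  (was 9)
#15 (2,2) H  (was 2)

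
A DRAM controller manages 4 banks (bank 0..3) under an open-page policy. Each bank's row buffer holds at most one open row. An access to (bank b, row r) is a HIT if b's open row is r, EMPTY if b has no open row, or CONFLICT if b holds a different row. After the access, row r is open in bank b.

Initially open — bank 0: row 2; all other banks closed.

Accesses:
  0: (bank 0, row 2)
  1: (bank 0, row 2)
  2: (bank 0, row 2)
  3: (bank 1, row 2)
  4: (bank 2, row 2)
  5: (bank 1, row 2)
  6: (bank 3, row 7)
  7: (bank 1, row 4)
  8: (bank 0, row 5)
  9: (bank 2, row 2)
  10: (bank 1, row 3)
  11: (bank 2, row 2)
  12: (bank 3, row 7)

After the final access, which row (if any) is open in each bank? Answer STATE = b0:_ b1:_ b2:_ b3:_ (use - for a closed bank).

step 0: bank0 2->2 [HIT]
step 1: bank0 2->2 [HIT]
step 2: bank0 2->2 [HIT]
step 3: bank1 None->2 [EMPTY]
step 4: bank2 None->2 [EMPTY]
step 5: bank1 2->2 [HIT]
step 6: bank3 None->7 [EMPTY]
step 7: bank1 2->4 [CONFLICT]
step 8: bank0 2->5 [CONFLICT]
step 9: bank2 2->2 [HIT]
step 10: bank1 4->3 [CONFLICT]
step 11: bank2 2->2 [HIT]
step 12: bank3 7->7 [HIT]

STATE = b0:5 b1:3 b2:2 b3:7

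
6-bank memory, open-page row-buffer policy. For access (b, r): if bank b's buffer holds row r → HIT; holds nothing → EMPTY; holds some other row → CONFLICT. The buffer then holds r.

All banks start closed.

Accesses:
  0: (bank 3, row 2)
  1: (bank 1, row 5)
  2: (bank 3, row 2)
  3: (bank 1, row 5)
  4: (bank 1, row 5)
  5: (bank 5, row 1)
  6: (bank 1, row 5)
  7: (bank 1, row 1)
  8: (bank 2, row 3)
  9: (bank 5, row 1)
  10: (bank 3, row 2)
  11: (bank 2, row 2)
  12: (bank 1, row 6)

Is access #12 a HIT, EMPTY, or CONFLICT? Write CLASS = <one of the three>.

  [0] b3 r2: no row ⇒ E
  [1] b1 r5: no row ⇒ E
  [2] b3 r2: had r2 ⇒ H
  [3] b1 r5: had r5 ⇒ H
  [4] b1 r5: had r5 ⇒ H
  [5] b5 r1: no row ⇒ E
  [6] b1 r5: had r5 ⇒ H
  [7] b1 r1: had r5 ⇒ C
  [8] b2 r3: no row ⇒ E
  [9] b5 r1: had r1 ⇒ H
  [10] b3 r2: had r2 ⇒ H
  [11] b2 r2: had r3 ⇒ C
  [12] b1 r6: had r1 ⇒ C

CLASS = CONFLICT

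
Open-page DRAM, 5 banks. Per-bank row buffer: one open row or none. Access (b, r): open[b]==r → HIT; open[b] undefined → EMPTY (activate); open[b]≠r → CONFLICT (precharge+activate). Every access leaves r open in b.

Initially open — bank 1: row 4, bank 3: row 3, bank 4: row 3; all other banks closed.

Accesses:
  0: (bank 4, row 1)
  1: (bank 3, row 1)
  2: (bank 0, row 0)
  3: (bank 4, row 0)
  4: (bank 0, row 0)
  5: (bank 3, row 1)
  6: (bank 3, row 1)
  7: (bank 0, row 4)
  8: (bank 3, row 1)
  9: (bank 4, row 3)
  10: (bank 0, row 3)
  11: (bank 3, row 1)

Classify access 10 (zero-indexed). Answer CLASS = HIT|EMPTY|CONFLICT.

CLASS = CONFLICT

0: bank 4 row 1 — prev 3 → CONFLICT
1: bank 3 row 1 — prev 3 → CONFLICT
2: bank 0 row 0 — prev None → EMPTY
3: bank 4 row 0 — prev 1 → CONFLICT
4: bank 0 row 0 — prev 0 → HIT
5: bank 3 row 1 — prev 1 → HIT
6: bank 3 row 1 — prev 1 → HIT
7: bank 0 row 4 — prev 0 → CONFLICT
8: bank 3 row 1 — prev 1 → HIT
9: bank 4 row 3 — prev 0 → CONFLICT
10: bank 0 row 3 — prev 4 → CONFLICT
11: bank 3 row 1 — prev 1 → HIT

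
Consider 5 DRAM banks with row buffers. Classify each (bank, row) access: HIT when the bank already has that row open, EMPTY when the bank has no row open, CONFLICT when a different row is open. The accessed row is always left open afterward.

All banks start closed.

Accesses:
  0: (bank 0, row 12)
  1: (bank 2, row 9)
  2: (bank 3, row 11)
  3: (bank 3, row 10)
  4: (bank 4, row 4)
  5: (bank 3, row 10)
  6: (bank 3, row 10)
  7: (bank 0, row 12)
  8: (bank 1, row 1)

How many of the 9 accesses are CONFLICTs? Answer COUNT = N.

step 0: bank0 None->12 [EMPTY]
step 1: bank2 None->9 [EMPTY]
step 2: bank3 None->11 [EMPTY]
step 3: bank3 11->10 [CONFLICT]
step 4: bank4 None->4 [EMPTY]
step 5: bank3 10->10 [HIT]
step 6: bank3 10->10 [HIT]
step 7: bank0 12->12 [HIT]
step 8: bank1 None->1 [EMPTY]

COUNT = 1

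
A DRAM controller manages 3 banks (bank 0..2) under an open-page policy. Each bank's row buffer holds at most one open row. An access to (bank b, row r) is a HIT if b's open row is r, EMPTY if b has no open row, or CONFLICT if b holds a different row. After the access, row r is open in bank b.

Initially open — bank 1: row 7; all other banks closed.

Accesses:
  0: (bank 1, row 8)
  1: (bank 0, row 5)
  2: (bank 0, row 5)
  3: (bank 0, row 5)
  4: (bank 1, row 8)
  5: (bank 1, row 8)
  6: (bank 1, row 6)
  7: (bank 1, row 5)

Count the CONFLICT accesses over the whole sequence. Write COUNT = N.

step 0: bank1 7->8 [CONFLICT]
step 1: bank0 None->5 [EMPTY]
step 2: bank0 5->5 [HIT]
step 3: bank0 5->5 [HIT]
step 4: bank1 8->8 [HIT]
step 5: bank1 8->8 [HIT]
step 6: bank1 8->6 [CONFLICT]
step 7: bank1 6->5 [CONFLICT]

COUNT = 3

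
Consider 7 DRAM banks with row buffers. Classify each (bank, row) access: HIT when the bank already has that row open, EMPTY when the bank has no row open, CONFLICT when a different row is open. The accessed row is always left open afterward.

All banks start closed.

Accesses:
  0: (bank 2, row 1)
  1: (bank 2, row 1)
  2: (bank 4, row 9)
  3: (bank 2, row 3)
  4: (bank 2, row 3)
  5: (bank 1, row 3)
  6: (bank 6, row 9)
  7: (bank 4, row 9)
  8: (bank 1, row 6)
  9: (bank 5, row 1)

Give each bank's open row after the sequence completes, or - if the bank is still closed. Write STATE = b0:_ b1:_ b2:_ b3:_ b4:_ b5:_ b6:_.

0: bank 2 row 1 — prev None → EMPTY
1: bank 2 row 1 — prev 1 → HIT
2: bank 4 row 9 — prev None → EMPTY
3: bank 2 row 3 — prev 1 → CONFLICT
4: bank 2 row 3 — prev 3 → HIT
5: bank 1 row 3 — prev None → EMPTY
6: bank 6 row 9 — prev None → EMPTY
7: bank 4 row 9 — prev 9 → HIT
8: bank 1 row 6 — prev 3 → CONFLICT
9: bank 5 row 1 — prev None → EMPTY

STATE = b0:- b1:6 b2:3 b3:- b4:9 b5:1 b6:9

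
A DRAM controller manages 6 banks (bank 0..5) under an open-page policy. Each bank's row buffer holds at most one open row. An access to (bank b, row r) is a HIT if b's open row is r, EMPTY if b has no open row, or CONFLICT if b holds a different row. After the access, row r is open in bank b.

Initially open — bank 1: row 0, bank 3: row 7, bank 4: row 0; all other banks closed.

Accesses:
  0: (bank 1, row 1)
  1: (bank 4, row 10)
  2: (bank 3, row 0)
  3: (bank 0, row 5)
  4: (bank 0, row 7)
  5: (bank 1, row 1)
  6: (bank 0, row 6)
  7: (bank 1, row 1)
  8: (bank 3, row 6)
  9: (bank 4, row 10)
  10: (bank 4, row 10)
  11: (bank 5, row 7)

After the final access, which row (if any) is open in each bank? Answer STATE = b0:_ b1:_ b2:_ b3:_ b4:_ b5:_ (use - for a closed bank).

STATE = b0:6 b1:1 b2:- b3:6 b4:10 b5:7

step 0: bank1 0->1 [CONFLICT]
step 1: bank4 0->10 [CONFLICT]
step 2: bank3 7->0 [CONFLICT]
step 3: bank0 None->5 [EMPTY]
step 4: bank0 5->7 [CONFLICT]
step 5: bank1 1->1 [HIT]
step 6: bank0 7->6 [CONFLICT]
step 7: bank1 1->1 [HIT]
step 8: bank3 0->6 [CONFLICT]
step 9: bank4 10->10 [HIT]
step 10: bank4 10->10 [HIT]
step 11: bank5 None->7 [EMPTY]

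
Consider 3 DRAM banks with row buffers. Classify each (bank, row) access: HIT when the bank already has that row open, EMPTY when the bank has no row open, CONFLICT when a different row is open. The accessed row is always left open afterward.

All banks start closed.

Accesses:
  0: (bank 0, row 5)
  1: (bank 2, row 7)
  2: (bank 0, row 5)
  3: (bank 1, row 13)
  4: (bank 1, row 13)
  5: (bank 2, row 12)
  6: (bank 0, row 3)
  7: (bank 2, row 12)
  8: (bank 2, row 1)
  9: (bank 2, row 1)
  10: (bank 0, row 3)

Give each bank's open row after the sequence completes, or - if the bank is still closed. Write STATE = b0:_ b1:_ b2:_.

STATE = b0:3 b1:13 b2:1

  [0] b0 r5: no row ⇒ E
  [1] b2 r7: no row ⇒ E
  [2] b0 r5: had r5 ⇒ H
  [3] b1 r13: no row ⇒ E
  [4] b1 r13: had r13 ⇒ H
  [5] b2 r12: had r7 ⇒ C
  [6] b0 r3: had r5 ⇒ C
  [7] b2 r12: had r12 ⇒ H
  [8] b2 r1: had r12 ⇒ C
  [9] b2 r1: had r1 ⇒ H
  [10] b0 r3: had r3 ⇒ H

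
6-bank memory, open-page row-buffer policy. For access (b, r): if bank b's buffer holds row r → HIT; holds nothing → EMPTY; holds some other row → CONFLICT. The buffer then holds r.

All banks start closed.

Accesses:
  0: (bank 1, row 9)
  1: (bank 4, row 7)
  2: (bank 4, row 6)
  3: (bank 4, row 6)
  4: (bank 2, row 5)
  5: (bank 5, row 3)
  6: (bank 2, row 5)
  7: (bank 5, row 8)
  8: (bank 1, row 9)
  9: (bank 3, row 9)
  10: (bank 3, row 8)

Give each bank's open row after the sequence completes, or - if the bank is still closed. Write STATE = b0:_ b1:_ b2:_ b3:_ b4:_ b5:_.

#0 (1,9) E
#1 (4,7) E
#2 (4,6) C  (was 7)
#3 (4,6) H  (was 6)
#4 (2,5) E
#5 (5,3) E
#6 (2,5) H  (was 5)
#7 (5,8) C  (was 3)
#8 (1,9) H  (was 9)
#9 (3,9) E
#10 (3,8) C  (was 9)

STATE = b0:- b1:9 b2:5 b3:8 b4:6 b5:8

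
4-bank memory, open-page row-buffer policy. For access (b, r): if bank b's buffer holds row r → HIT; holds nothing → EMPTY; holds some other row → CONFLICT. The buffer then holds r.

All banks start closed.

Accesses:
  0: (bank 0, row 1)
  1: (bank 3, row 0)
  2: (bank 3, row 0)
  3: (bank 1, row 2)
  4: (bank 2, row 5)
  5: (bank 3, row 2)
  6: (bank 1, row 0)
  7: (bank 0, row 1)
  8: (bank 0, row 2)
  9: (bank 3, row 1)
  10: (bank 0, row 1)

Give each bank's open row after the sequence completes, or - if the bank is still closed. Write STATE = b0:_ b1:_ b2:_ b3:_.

#0 (0,1) E
#1 (3,0) E
#2 (3,0) H  (was 0)
#3 (1,2) E
#4 (2,5) E
#5 (3,2) C  (was 0)
#6 (1,0) C  (was 2)
#7 (0,1) H  (was 1)
#8 (0,2) C  (was 1)
#9 (3,1) C  (was 2)
#10 (0,1) C  (was 2)

STATE = b0:1 b1:0 b2:5 b3:1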